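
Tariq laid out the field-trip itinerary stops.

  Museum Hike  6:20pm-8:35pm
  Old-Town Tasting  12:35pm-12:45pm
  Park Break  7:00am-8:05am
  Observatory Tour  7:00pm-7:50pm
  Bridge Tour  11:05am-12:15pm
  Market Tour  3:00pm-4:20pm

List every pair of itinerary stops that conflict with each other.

Museum Hike & Observatory Tour

Sorted by start: Park Break, Bridge Tour, Old-Town Tasting, Market Tour, Museum Hike, Observatory Tour.
Bridge Tour starts after Park Break ends, so Park Break has no further overlaps.
Old-Town Tasting starts after Bridge Tour ends, so Bridge Tour has no further overlaps.
Market Tour starts after Old-Town Tasting ends, so Old-Town Tasting has no further overlaps.
Museum Hike starts after Market Tour ends, so Market Tour has no further overlaps.
Observatory Tour starts before Museum Hike ends → Museum Hike and Observatory Tour overlap.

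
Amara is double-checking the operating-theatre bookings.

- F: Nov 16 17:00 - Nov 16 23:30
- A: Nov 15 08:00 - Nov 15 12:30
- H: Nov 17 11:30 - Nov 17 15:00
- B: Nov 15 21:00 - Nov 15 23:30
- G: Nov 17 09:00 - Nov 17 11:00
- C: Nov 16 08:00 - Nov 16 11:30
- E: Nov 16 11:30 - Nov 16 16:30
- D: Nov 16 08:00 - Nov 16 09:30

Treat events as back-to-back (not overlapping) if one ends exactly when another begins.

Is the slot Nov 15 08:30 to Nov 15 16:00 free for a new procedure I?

No — it overlaps A

A: starts Nov 15 08:00 before I ends Nov 15 16:00, and ends Nov 15 12:30 after I starts Nov 15 08:30 → overlap.
B: starts Nov 15 21:00 at or after I ends Nov 15 16:00 → clear.
C: starts Nov 16 08:00 at or after I ends Nov 15 16:00 → clear.
D: starts Nov 16 08:00 at or after I ends Nov 15 16:00 → clear.
E: starts Nov 16 11:30 at or after I ends Nov 15 16:00 → clear.
F: starts Nov 16 17:00 at or after I ends Nov 15 16:00 → clear.
G: starts Nov 17 09:00 at or after I ends Nov 15 16:00 → clear.
H: starts Nov 17 11:30 at or after I ends Nov 15 16:00 → clear.
I overlaps A.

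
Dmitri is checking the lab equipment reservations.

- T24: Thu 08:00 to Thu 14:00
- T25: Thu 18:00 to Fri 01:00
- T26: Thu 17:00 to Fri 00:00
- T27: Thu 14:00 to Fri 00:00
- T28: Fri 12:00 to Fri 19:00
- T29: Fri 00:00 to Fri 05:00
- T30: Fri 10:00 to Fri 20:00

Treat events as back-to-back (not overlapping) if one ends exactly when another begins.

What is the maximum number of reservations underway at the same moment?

3

Sweep the timeline, counting +1 at each start and −1 at each end (ends before starts at a tie):
Thu 08:00 start T24 → 1
Thu 14:00 end T24 → 0
Thu 14:00 start T27 → 1
Thu 17:00 start T26 → 2
Thu 18:00 start T25 → 3
Fri 00:00 end T26 → 2
Fri 00:00 end T27 → 1
Fri 00:00 start T29 → 2
Fri 01:00 end T25 → 1
Fri 05:00 end T29 → 0
Fri 10:00 start T30 → 1
Fri 12:00 start T28 → 2
Fri 19:00 end T28 → 1
Fri 20:00 end T30 → 0
Peak is 3, at Thu 18:00 (T25, T26, T27).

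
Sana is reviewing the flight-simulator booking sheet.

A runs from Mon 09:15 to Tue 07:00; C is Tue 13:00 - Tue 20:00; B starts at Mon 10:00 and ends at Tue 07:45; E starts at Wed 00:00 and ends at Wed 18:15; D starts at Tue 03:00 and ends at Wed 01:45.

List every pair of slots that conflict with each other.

Sorted by start: A, B, D, C, E.
B starts before A ends → A and B overlap.
D starts before A ends → A and D overlap.
C starts after A ends, so nothing later overlaps A either.
D starts before B ends → B and D overlap.
C starts after B ends, so nothing later overlaps B either.
C starts before D ends → D and C overlap.
E starts before D ends → D and E overlap.
E starts after C ends.

A & B, A & D, B & D, C & D, D & E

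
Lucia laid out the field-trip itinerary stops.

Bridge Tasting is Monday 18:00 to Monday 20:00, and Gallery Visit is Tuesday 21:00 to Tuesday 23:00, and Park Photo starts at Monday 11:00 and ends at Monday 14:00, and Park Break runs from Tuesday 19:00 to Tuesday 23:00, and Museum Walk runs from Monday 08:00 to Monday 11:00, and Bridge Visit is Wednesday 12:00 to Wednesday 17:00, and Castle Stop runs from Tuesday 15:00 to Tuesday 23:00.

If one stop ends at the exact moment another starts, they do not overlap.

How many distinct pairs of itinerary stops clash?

3

Sorted by start: Museum Walk, Park Photo, Bridge Tasting, Castle Stop, Park Break, Gallery Visit, Bridge Visit.
Park Photo starts exactly when Museum Walk ends (back-to-back, no overlap); Museum Walk is clear from here.
Bridge Tasting starts after Park Photo ends; Park Photo is clear from here.
Castle Stop starts after Bridge Tasting ends; Bridge Tasting is clear from here.
Park Break starts before Castle Stop ends → Castle Stop and Park Break overlap.
Gallery Visit starts before Castle Stop ends → Castle Stop and Gallery Visit overlap.
Bridge Visit starts after Castle Stop ends.
Gallery Visit starts before Park Break ends → Park Break and Gallery Visit overlap.
Bridge Visit starts after Park Break ends.
Bridge Visit starts after Gallery Visit ends.
Overlapping pairs: Castle Stop & Gallery Visit, Castle Stop & Park Break, Gallery Visit & Park Break — 3 in total.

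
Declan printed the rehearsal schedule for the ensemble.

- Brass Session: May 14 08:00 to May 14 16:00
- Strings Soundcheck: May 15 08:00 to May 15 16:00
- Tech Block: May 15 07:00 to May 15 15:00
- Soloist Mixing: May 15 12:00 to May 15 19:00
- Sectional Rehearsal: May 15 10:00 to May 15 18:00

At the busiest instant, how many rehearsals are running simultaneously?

Walk through starts and ends in time order (an end at T is processed before a start at T):
May 14 08:00 start Brass Session → 1
May 14 16:00 end Brass Session → 0
May 15 07:00 start Tech Block → 1
May 15 08:00 start Strings Soundcheck → 2
May 15 10:00 start Sectional Rehearsal → 3
May 15 12:00 start Soloist Mixing → 4
May 15 15:00 end Tech Block → 3
May 15 16:00 end Strings Soundcheck → 2
May 15 18:00 end Sectional Rehearsal → 1
May 15 19:00 end Soloist Mixing → 0
Peak is 4, at May 15 12:00 (Sectional Rehearsal, Soloist Mixing, Strings Soundcheck, Tech Block).

4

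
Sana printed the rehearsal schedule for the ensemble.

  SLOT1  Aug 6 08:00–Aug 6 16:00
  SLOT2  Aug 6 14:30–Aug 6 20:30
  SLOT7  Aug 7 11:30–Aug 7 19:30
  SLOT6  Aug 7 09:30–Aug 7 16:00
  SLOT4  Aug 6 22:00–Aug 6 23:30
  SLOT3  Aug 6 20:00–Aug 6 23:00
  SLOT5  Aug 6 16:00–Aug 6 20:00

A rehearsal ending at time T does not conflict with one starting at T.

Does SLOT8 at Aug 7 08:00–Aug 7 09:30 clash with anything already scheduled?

SLOT1: ends Aug 6 16:00 at or before SLOT8 starts Aug 7 08:00 → clear.
SLOT2: ends Aug 6 20:30 at or before SLOT8 starts Aug 7 08:00 → clear.
SLOT5: ends Aug 6 20:00 at or before SLOT8 starts Aug 7 08:00 → clear.
SLOT3: ends Aug 6 23:00 at or before SLOT8 starts Aug 7 08:00 → clear.
SLOT4: ends Aug 6 23:30 at or before SLOT8 starts Aug 7 08:00 → clear.
SLOT6: starts Aug 7 09:30 at or after SLOT8 ends Aug 7 09:30 → clear.
SLOT7: starts Aug 7 11:30 at or after SLOT8 ends Aug 7 09:30 → clear.

No — it doesn't clash with anything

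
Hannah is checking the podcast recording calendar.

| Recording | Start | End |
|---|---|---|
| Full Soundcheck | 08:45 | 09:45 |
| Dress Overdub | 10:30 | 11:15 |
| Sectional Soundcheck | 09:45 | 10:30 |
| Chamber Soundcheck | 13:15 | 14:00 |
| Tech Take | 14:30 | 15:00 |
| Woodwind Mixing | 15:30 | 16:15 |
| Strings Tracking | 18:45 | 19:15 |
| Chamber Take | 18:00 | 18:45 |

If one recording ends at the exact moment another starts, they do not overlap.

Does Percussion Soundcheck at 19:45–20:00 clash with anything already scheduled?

Full Soundcheck: ends 09:45 at or before Percussion Soundcheck starts 19:45 → clear.
Sectional Soundcheck: ends 10:30 at or before Percussion Soundcheck starts 19:45 → clear.
Dress Overdub: ends 11:15 at or before Percussion Soundcheck starts 19:45 → clear.
Chamber Soundcheck: ends 14:00 at or before Percussion Soundcheck starts 19:45 → clear.
Tech Take: ends 15:00 at or before Percussion Soundcheck starts 19:45 → clear.
Woodwind Mixing: ends 16:15 at or before Percussion Soundcheck starts 19:45 → clear.
Chamber Take: ends 18:45 at or before Percussion Soundcheck starts 19:45 → clear.
Strings Tracking: ends 19:15 at or before Percussion Soundcheck starts 19:45 → clear.

No — it doesn't clash with anything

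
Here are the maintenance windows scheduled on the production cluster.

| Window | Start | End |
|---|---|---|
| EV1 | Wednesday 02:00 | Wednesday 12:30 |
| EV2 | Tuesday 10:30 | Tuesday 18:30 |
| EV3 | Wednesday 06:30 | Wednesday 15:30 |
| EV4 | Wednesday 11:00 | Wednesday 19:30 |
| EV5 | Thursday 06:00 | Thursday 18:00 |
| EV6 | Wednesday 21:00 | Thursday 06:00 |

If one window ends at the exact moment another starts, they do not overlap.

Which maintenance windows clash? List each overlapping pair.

Sorted by start: EV2, EV1, EV3, EV4, EV6, EV5.
EV1 starts after EV2 ends, so nothing later overlaps EV2 either.
EV3 starts before EV1 ends → EV1 and EV3 overlap.
EV4 starts before EV1 ends → EV1 and EV4 overlap.
EV6 starts after EV1 ends, so nothing later overlaps EV1 either.
EV4 starts before EV3 ends → EV3 and EV4 overlap.
EV6 starts after EV3 ends, so nothing later overlaps EV3 either.
EV6 starts after EV4 ends, so nothing later overlaps EV4 either.
EV5 starts exactly when EV6 ends (back-to-back, no overlap).

EV1 & EV3, EV1 & EV4, EV3 & EV4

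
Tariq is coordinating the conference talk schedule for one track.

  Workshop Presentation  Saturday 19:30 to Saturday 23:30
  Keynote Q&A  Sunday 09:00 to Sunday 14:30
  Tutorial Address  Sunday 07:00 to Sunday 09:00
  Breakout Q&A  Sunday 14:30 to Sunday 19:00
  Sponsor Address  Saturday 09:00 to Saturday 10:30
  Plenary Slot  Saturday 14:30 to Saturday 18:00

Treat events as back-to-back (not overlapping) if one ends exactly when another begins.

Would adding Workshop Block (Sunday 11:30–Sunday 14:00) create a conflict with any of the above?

Sponsor Address: ends Saturday 10:30 at or before Workshop Block starts Sunday 11:30 → clear.
Plenary Slot: ends Saturday 18:00 at or before Workshop Block starts Sunday 11:30 → clear.
Workshop Presentation: ends Saturday 23:30 at or before Workshop Block starts Sunday 11:30 → clear.
Tutorial Address: ends Sunday 09:00 at or before Workshop Block starts Sunday 11:30 → clear.
Keynote Q&A: starts Sunday 09:00 before Workshop Block ends Sunday 14:00, and ends Sunday 14:30 after Workshop Block starts Sunday 11:30 → overlap.
Breakout Q&A: starts Sunday 14:30 at or after Workshop Block ends Sunday 14:00 → clear.
Workshop Block overlaps Keynote Q&A.

Yes — it overlaps Keynote Q&A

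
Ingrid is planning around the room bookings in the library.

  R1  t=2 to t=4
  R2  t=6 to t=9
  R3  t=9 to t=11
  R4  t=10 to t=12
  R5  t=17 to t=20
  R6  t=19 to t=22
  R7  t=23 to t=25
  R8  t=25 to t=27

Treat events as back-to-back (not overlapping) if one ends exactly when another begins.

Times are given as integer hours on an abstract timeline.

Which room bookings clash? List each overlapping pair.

R3 & R4, R5 & R6

Sorted by start: R1, R2, R3, R4, R5, R6, R7, R8.
R2 starts after R1 ends; R1 is clear from here.
R3 starts exactly when R2 ends (back-to-back, no overlap); R2 is clear from here.
R4 starts before R3 ends → R3 and R4 overlap.
R5 starts after R3 ends; R3 is clear from here.
R5 starts after R4 ends; R4 is clear from here.
R6 starts before R5 ends → R5 and R6 overlap.
R7 starts after R5 ends; R5 is clear from here.
R7 starts after R6 ends; R6 is clear from here.
R8 starts exactly when R7 ends (back-to-back, no overlap).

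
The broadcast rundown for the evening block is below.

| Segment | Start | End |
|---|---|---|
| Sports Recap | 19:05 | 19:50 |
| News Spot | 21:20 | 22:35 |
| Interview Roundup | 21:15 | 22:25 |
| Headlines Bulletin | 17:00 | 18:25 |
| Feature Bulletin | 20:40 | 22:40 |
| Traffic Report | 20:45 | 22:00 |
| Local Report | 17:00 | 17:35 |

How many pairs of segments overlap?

Check each pair: they overlap iff neither finishes before the other starts.
Sorted by start: Headlines Bulletin, Local Report, Sports Recap, Feature Bulletin, Traffic Report, Interview Roundup, News Spot.
Local Report starts before Headlines Bulletin ends → Headlines Bulletin and Local Report overlap.
Sports Recap starts after Headlines Bulletin ends, so nothing later overlaps Headlines Bulletin either.
Sports Recap starts after Local Report ends, so nothing later overlaps Local Report either.
Feature Bulletin starts after Sports Recap ends, so nothing later overlaps Sports Recap either.
Traffic Report starts before Feature Bulletin ends → Feature Bulletin and Traffic Report overlap.
Interview Roundup starts before Feature Bulletin ends → Feature Bulletin and Interview Roundup overlap.
News Spot starts before Feature Bulletin ends → Feature Bulletin and News Spot overlap.
Interview Roundup starts before Traffic Report ends → Traffic Report and Interview Roundup overlap.
News Spot starts before Traffic Report ends → Traffic Report and News Spot overlap.
News Spot starts before Interview Roundup ends → Interview Roundup and News Spot overlap.
Overlapping pairs: Feature Bulletin & Interview Roundup, Feature Bulletin & News Spot, Feature Bulletin & Traffic Report, Headlines Bulletin & Local Report, Interview Roundup & News Spot, Interview Roundup & Traffic Report, News Spot & Traffic Report — 7 in total.

7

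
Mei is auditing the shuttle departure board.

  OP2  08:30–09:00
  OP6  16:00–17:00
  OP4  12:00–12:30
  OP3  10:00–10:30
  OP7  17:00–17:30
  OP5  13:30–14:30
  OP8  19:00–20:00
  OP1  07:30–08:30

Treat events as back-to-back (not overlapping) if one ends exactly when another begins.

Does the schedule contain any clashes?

No

Sorted by start: OP1, OP2, OP3, OP4, OP5, OP6, OP7, OP8.
OP2 starts exactly when OP1 ends (back-to-back, no overlap), so nothing later overlaps OP1 either.
OP3 starts after OP2 ends, so nothing later overlaps OP2 either.
OP4 starts after OP3 ends, so nothing later overlaps OP3 either.
OP5 starts after OP4 ends, so nothing later overlaps OP4 either.
OP6 starts after OP5 ends, so nothing later overlaps OP5 either.
OP7 starts exactly when OP6 ends (back-to-back, no overlap), so nothing later overlaps OP6 either.
OP8 starts after OP7 ends.
Every pair is clear; the schedule has no overlaps.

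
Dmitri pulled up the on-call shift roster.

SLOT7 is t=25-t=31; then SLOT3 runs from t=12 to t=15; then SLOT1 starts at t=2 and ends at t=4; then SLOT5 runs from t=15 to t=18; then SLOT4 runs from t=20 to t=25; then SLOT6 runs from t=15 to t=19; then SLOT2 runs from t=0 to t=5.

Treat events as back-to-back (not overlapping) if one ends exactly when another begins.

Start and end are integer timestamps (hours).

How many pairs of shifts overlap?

2

Sorted by start: SLOT2, SLOT1, SLOT3, SLOT5, SLOT6, SLOT4, SLOT7.
SLOT1 starts before SLOT2 ends → SLOT2 and SLOT1 overlap.
SLOT3 starts after SLOT2 ends — done with SLOT2.
SLOT3 starts after SLOT1 ends — done with SLOT1.
SLOT5 starts exactly when SLOT3 ends (back-to-back, no overlap) — done with SLOT3.
SLOT6 starts before SLOT5 ends → SLOT5 and SLOT6 overlap.
SLOT4 starts after SLOT5 ends — done with SLOT5.
SLOT4 starts after SLOT6 ends — done with SLOT6.
SLOT7 starts exactly when SLOT4 ends (back-to-back, no overlap).
Overlapping pairs: SLOT1 & SLOT2, SLOT5 & SLOT6 — 2 in total.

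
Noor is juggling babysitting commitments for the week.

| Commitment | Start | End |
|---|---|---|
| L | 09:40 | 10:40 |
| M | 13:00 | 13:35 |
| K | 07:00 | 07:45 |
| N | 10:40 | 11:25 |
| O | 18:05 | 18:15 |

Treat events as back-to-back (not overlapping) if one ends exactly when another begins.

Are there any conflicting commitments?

No

Two intervals overlap when each starts before the other ends.
Sorted by start: K, L, N, M, O.
L starts after K ends, so K has no further overlaps.
N starts exactly when L ends (back-to-back, no overlap), so L has no further overlaps.
M starts after N ends, so N has no further overlaps.
O starts after M ends.
Every pair is clear; the schedule has no overlaps.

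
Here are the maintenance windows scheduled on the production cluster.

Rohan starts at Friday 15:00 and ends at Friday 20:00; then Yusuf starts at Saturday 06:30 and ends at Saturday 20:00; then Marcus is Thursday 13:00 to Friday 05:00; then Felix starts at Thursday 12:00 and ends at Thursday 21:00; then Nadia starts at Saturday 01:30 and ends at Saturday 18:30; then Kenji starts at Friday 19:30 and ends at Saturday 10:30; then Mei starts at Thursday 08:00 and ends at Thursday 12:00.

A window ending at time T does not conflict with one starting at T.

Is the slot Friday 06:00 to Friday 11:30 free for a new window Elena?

Yes — the slot is free

Mei: ends Thursday 12:00 at or before Elena starts Friday 06:00 → clear.
Felix: ends Thursday 21:00 at or before Elena starts Friday 06:00 → clear.
Marcus: ends Friday 05:00 at or before Elena starts Friday 06:00 → clear.
Rohan: starts Friday 15:00 at or after Elena ends Friday 11:30 → clear.
Kenji: starts Friday 19:30 at or after Elena ends Friday 11:30 → clear.
Nadia: starts Saturday 01:30 at or after Elena ends Friday 11:30 → clear.
Yusuf: starts Saturday 06:30 at or after Elena ends Friday 11:30 → clear.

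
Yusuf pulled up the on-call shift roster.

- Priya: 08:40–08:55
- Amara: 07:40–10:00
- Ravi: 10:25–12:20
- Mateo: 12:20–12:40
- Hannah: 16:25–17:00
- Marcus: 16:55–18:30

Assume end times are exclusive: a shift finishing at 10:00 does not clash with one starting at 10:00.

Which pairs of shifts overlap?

Amara & Priya, Hannah & Marcus

Sorted by start: Amara, Priya, Ravi, Mateo, Hannah, Marcus.
Priya starts before Amara ends → Amara and Priya overlap.
Ravi starts after Amara ends; Amara is clear from here.
Ravi starts after Priya ends; Priya is clear from here.
Mateo starts exactly when Ravi ends (back-to-back, no overlap); Ravi is clear from here.
Hannah starts after Mateo ends; Mateo is clear from here.
Marcus starts before Hannah ends → Hannah and Marcus overlap.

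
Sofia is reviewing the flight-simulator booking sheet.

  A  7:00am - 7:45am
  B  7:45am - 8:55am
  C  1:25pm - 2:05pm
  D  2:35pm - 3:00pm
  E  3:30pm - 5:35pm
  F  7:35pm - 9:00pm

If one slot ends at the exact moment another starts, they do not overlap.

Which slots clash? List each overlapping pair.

no conflicts

Two intervals overlap when each starts before the other ends.
Sorted by start: A, B, C, D, E, F.
B starts exactly when A ends (back-to-back, no overlap); A is clear from here.
C starts after B ends; B is clear from here.
D starts after C ends; C is clear from here.
E starts after D ends; D is clear from here.
F starts after E ends.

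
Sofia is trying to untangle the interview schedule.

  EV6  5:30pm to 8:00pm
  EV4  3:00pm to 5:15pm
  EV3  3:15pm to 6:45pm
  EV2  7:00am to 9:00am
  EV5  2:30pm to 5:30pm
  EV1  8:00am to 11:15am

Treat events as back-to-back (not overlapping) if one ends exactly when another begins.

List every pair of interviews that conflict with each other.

EV1 & EV2, EV3 & EV4, EV3 & EV5, EV3 & EV6, EV4 & EV5

Sorted by start: EV2, EV1, EV5, EV4, EV3, EV6.
EV1 starts before EV2 ends → EV2 and EV1 overlap.
EV5 starts after EV2 ends; EV2 is clear from here.
EV5 starts after EV1 ends; EV1 is clear from here.
EV4 starts before EV5 ends → EV5 and EV4 overlap.
EV3 starts before EV5 ends → EV5 and EV3 overlap.
EV6 starts exactly when EV5 ends (back-to-back, no overlap).
EV3 starts before EV4 ends → EV4 and EV3 overlap.
EV6 starts after EV4 ends.
EV6 starts before EV3 ends → EV3 and EV6 overlap.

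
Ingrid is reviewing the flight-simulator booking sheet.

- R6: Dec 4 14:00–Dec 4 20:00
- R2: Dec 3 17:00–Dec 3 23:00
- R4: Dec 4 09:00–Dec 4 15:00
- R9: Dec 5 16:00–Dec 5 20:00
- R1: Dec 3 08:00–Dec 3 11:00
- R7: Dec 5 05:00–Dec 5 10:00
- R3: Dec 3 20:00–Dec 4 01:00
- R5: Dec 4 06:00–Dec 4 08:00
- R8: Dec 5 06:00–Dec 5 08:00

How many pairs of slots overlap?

Check each pair: they overlap iff neither finishes before the other starts.
Sorted by start: R1, R2, R3, R5, R4, R6, R7, R8, R9.
R2 starts after R1 ends — done with R1.
R3 starts before R2 ends → R2 and R3 overlap.
R5 starts after R2 ends — done with R2.
R5 starts after R3 ends — done with R3.
R4 starts after R5 ends — done with R5.
R6 starts before R4 ends → R4 and R6 overlap.
R7 starts after R4 ends — done with R4.
R7 starts after R6 ends — done with R6.
R8 starts before R7 ends → R7 and R8 overlap.
R9 starts after R7 ends.
R9 starts after R8 ends.
Overlapping pairs: R2 & R3, R4 & R6, R7 & R8 — 3 in total.

3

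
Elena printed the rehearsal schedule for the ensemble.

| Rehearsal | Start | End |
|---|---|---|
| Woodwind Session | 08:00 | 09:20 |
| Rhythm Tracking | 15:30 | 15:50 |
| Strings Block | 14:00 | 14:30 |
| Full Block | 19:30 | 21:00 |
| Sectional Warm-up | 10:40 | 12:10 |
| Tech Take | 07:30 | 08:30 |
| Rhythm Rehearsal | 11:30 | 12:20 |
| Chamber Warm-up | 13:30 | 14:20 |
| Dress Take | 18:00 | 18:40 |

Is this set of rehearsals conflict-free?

Sorted by start: Tech Take, Woodwind Session, Sectional Warm-up, Rhythm Rehearsal, Chamber Warm-up, Strings Block, Rhythm Tracking, Dress Take, Full Block.
Woodwind Session starts before Tech Take ends → Tech Take and Woodwind Session overlap.
That's a conflict, so the schedule is not conflict-free.

No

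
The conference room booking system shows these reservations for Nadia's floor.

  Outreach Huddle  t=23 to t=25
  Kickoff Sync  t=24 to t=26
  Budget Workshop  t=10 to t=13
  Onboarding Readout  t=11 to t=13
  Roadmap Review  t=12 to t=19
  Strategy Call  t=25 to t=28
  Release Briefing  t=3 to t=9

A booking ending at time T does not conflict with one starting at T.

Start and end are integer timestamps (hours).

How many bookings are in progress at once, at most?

3

Sort all start/end points and keep a running count:
t=3 start Release Briefing → 1
t=9 end Release Briefing → 0
t=10 start Budget Workshop → 1
t=11 start Onboarding Readout → 2
t=12 start Roadmap Review → 3
t=13 end Budget Workshop → 2
t=13 end Onboarding Readout → 1
t=19 end Roadmap Review → 0
t=23 start Outreach Huddle → 1
t=24 start Kickoff Sync → 2
t=25 end Outreach Huddle → 1
t=25 start Strategy Call → 2
t=26 end Kickoff Sync → 1
t=28 end Strategy Call → 0
Peak is 3, at t=12 (Budget Workshop, Onboarding Readout, Roadmap Review).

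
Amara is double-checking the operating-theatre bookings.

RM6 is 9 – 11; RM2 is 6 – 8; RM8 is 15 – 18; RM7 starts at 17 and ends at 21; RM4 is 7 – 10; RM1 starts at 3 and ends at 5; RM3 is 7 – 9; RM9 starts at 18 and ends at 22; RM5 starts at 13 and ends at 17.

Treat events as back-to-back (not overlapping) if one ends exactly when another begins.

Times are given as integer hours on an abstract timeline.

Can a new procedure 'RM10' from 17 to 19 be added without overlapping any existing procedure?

RM1: ends 5 at or before RM10 starts 17 → clear.
RM2: ends 8 at or before RM10 starts 17 → clear.
RM3: ends 9 at or before RM10 starts 17 → clear.
RM4: ends 10 at or before RM10 starts 17 → clear.
RM6: ends 11 at or before RM10 starts 17 → clear.
RM5: ends 17 at or before RM10 starts 17 → clear.
RM8: starts 15 before RM10 ends 19, and ends 18 after RM10 starts 17 → overlap.
RM7: starts 17 before RM10 ends 19, and ends 21 after RM10 starts 17 → overlap.
RM9: starts 18 before RM10 ends 19, and ends 22 after RM10 starts 17 → overlap.
RM10 overlaps RM7, RM8, RM9.

No — it overlaps RM7, RM8, RM9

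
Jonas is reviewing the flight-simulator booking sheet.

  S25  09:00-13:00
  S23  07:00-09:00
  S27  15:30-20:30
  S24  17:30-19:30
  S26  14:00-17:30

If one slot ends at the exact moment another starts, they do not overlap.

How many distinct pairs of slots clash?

2

Sorted by start: S23, S25, S26, S27, S24.
S25 starts exactly when S23 ends (back-to-back, no overlap) — done with S23.
S26 starts after S25 ends — done with S25.
S27 starts before S26 ends → S26 and S27 overlap.
S24 starts exactly when S26 ends (back-to-back, no overlap).
S24 starts before S27 ends → S27 and S24 overlap.
Overlapping pairs: S24 & S27, S26 & S27 — 2 in total.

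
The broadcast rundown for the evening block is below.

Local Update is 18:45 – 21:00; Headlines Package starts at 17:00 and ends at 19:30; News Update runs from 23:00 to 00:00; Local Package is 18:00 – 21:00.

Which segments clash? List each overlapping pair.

Check each pair: they overlap iff neither finishes before the other starts.
Sorted by start: Headlines Package, Local Package, Local Update, News Update.
Local Package starts before Headlines Package ends → Headlines Package and Local Package overlap.
Local Update starts before Headlines Package ends → Headlines Package and Local Update overlap.
News Update starts after Headlines Package ends.
Local Update starts before Local Package ends → Local Package and Local Update overlap.
News Update starts after Local Package ends.
News Update starts after Local Update ends.

Headlines Package & Local Package, Headlines Package & Local Update, Local Package & Local Update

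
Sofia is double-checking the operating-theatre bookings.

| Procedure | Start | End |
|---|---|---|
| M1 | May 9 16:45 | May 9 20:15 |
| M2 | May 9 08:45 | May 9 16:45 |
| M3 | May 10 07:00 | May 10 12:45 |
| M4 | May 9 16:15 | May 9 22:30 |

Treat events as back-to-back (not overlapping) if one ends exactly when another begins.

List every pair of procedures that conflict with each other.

Sorted by start: M2, M4, M1, M3.
M4 starts before M2 ends → M2 and M4 overlap.
M1 starts exactly when M2 ends (back-to-back, no overlap); M2 is clear from here.
M1 starts before M4 ends → M4 and M1 overlap.
M3 starts after M4 ends.
M3 starts after M1 ends.

M1 & M4, M2 & M4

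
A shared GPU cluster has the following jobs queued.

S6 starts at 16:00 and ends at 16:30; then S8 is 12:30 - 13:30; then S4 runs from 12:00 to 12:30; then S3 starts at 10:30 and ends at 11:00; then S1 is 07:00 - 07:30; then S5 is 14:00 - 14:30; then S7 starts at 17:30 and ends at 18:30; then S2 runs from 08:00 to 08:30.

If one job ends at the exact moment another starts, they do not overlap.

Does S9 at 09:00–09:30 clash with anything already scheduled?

No — it doesn't clash with anything

S1: ends 07:30 at or before S9 starts 09:00 → clear.
S2: ends 08:30 at or before S9 starts 09:00 → clear.
S3: starts 10:30 at or after S9 ends 09:30 → clear.
S4: starts 12:00 at or after S9 ends 09:30 → clear.
S8: starts 12:30 at or after S9 ends 09:30 → clear.
S5: starts 14:00 at or after S9 ends 09:30 → clear.
S6: starts 16:00 at or after S9 ends 09:30 → clear.
S7: starts 17:30 at or after S9 ends 09:30 → clear.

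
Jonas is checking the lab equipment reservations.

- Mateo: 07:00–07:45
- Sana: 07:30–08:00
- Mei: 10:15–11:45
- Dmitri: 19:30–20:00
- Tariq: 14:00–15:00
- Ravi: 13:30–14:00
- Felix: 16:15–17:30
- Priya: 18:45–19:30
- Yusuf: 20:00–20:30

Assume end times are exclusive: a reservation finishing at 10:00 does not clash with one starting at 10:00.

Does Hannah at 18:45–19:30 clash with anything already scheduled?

Yes — it overlaps Priya

Mateo: ends 07:45 at or before Hannah starts 18:45 → clear.
Sana: ends 08:00 at or before Hannah starts 18:45 → clear.
Mei: ends 11:45 at or before Hannah starts 18:45 → clear.
Ravi: ends 14:00 at or before Hannah starts 18:45 → clear.
Tariq: ends 15:00 at or before Hannah starts 18:45 → clear.
Felix: ends 17:30 at or before Hannah starts 18:45 → clear.
Priya: starts 18:45 before Hannah ends 19:30, and ends 19:30 after Hannah starts 18:45 → overlap.
Dmitri: starts 19:30 at or after Hannah ends 19:30 → clear.
Yusuf: starts 20:00 at or after Hannah ends 19:30 → clear.
Hannah overlaps Priya.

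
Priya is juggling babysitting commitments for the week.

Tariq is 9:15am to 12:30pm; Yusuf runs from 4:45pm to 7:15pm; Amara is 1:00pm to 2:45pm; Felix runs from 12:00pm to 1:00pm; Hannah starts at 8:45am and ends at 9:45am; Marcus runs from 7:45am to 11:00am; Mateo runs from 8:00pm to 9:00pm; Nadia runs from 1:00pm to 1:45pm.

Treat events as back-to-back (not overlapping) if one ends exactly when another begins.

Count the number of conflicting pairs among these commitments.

5

Sorted by start: Marcus, Hannah, Tariq, Felix, Nadia, Amara, Yusuf, Mateo.
Hannah starts before Marcus ends → Marcus and Hannah overlap.
Tariq starts before Marcus ends → Marcus and Tariq overlap.
Felix starts after Marcus ends, so nothing later overlaps Marcus either.
Tariq starts before Hannah ends → Hannah and Tariq overlap.
Felix starts after Hannah ends, so nothing later overlaps Hannah either.
Felix starts before Tariq ends → Tariq and Felix overlap.
Nadia starts after Tariq ends, so nothing later overlaps Tariq either.
Nadia starts exactly when Felix ends (back-to-back, no overlap), so nothing later overlaps Felix either.
Amara starts before Nadia ends → Nadia and Amara overlap.
Yusuf starts after Nadia ends, so nothing later overlaps Nadia either.
Yusuf starts after Amara ends, so nothing later overlaps Amara either.
Mateo starts after Yusuf ends.
Overlapping pairs: Amara & Nadia, Felix & Tariq, Hannah & Marcus, Hannah & Tariq, Marcus & Tariq — 5 in total.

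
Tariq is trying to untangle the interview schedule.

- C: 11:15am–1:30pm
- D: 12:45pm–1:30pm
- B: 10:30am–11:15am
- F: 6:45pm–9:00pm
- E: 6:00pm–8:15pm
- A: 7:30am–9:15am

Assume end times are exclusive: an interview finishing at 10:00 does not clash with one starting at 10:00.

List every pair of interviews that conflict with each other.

C & D, E & F

Sorted by start: A, B, C, D, E, F.
B starts after A ends, so A has no further overlaps.
C starts exactly when B ends (back-to-back, no overlap), so B has no further overlaps.
D starts before C ends → C and D overlap.
E starts after C ends, so C has no further overlaps.
E starts after D ends, so D has no further overlaps.
F starts before E ends → E and F overlap.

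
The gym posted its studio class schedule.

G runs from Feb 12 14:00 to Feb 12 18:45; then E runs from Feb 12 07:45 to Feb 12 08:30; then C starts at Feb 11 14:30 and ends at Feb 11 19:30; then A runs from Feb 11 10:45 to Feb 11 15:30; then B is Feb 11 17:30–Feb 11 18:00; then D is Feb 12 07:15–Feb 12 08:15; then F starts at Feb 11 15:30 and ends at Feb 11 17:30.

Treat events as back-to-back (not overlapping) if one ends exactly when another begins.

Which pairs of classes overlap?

Sorted by start: A, C, F, B, D, E, G.
C starts before A ends → A and C overlap.
F starts exactly when A ends (back-to-back, no overlap), so A has no further overlaps.
F starts before C ends → C and F overlap.
B starts before C ends → C and B overlap.
D starts after C ends, so C has no further overlaps.
B starts exactly when F ends (back-to-back, no overlap), so F has no further overlaps.
D starts after B ends, so B has no further overlaps.
E starts before D ends → D and E overlap.
G starts after D ends.
G starts after E ends.

A & C, B & C, C & F, D & E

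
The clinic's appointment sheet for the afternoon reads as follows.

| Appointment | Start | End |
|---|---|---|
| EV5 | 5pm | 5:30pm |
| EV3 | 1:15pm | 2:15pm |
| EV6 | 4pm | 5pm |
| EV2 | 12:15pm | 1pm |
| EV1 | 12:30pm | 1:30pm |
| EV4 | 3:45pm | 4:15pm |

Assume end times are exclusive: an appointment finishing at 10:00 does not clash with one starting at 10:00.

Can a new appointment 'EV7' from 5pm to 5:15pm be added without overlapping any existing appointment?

EV2: ends 1pm at or before EV7 starts 5pm → clear.
EV1: ends 1:30pm at or before EV7 starts 5pm → clear.
EV3: ends 2:15pm at or before EV7 starts 5pm → clear.
EV4: ends 4:15pm at or before EV7 starts 5pm → clear.
EV6: ends 5pm at or before EV7 starts 5pm → clear.
EV5: starts 5pm before EV7 ends 5:15pm, and ends 5:30pm after EV7 starts 5pm → overlap.
EV7 overlaps EV5.

No — it overlaps EV5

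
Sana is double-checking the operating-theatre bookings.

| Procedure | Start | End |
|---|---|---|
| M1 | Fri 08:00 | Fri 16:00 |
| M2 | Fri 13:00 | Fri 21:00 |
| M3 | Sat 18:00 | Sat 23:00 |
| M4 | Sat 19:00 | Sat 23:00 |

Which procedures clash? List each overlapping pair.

Sorted by start: M1, M2, M3, M4.
M2 starts before M1 ends → M1 and M2 overlap.
M3 starts after M1 ends, so nothing later overlaps M1 either.
M3 starts after M2 ends, so nothing later overlaps M2 either.
M4 starts before M3 ends → M3 and M4 overlap.

M1 & M2, M3 & M4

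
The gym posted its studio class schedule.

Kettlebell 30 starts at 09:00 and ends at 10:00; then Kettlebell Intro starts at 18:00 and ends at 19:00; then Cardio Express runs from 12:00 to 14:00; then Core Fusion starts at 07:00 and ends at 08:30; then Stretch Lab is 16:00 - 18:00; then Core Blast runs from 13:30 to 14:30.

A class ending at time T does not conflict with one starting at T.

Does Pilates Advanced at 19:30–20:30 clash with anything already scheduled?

No — it doesn't clash with anything

Core Fusion: ends 08:30 at or before Pilates Advanced starts 19:30 → clear.
Kettlebell 30: ends 10:00 at or before Pilates Advanced starts 19:30 → clear.
Cardio Express: ends 14:00 at or before Pilates Advanced starts 19:30 → clear.
Core Blast: ends 14:30 at or before Pilates Advanced starts 19:30 → clear.
Stretch Lab: ends 18:00 at or before Pilates Advanced starts 19:30 → clear.
Kettlebell Intro: ends 19:00 at or before Pilates Advanced starts 19:30 → clear.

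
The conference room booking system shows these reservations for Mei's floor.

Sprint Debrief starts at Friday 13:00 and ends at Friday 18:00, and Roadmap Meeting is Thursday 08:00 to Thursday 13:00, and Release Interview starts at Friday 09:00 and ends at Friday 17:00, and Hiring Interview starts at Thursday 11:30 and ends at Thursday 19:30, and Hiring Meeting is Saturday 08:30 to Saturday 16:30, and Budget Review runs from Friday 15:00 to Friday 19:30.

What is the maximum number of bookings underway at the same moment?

Walk through starts and ends in time order (an end at T is processed before a start at T):
Thursday 08:00 start Roadmap Meeting → 1
Thursday 11:30 start Hiring Interview → 2
Thursday 13:00 end Roadmap Meeting → 1
Thursday 19:30 end Hiring Interview → 0
Friday 09:00 start Release Interview → 1
Friday 13:00 start Sprint Debrief → 2
Friday 15:00 start Budget Review → 3
Friday 17:00 end Release Interview → 2
Friday 18:00 end Sprint Debrief → 1
Friday 19:30 end Budget Review → 0
Saturday 08:30 start Hiring Meeting → 1
Saturday 16:30 end Hiring Meeting → 0
Peak is 3, at Friday 15:00 (Budget Review, Release Interview, Sprint Debrief).

3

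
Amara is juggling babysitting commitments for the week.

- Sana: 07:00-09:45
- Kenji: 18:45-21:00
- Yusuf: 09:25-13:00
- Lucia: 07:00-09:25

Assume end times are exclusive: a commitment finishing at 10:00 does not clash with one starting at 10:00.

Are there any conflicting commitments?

Sorted by start: Lucia, Sana, Yusuf, Kenji.
Sana starts before Lucia ends → Lucia and Sana overlap.
That's a conflict, so the schedule is not conflict-free.

Yes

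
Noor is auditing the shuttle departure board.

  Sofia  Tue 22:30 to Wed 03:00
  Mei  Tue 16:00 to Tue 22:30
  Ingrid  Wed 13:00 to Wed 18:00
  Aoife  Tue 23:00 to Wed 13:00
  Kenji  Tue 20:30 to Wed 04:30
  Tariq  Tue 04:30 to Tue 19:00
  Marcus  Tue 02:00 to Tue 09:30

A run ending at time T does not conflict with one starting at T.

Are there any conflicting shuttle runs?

Yes

Sorted by start: Marcus, Tariq, Mei, Kenji, Sofia, Aoife, Ingrid.
Tariq starts before Marcus ends → Marcus and Tariq overlap.
That's a conflict, so the schedule is not conflict-free.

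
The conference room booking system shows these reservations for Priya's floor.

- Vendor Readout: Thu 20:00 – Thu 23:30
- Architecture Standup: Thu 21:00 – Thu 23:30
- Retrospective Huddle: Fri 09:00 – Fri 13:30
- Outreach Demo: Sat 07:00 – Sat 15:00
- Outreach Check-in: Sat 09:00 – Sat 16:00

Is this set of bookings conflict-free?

No

Sorted by start: Vendor Readout, Architecture Standup, Retrospective Huddle, Outreach Demo, Outreach Check-in.
Architecture Standup starts before Vendor Readout ends → Vendor Readout and Architecture Standup overlap.
That's a conflict, so the schedule is not conflict-free.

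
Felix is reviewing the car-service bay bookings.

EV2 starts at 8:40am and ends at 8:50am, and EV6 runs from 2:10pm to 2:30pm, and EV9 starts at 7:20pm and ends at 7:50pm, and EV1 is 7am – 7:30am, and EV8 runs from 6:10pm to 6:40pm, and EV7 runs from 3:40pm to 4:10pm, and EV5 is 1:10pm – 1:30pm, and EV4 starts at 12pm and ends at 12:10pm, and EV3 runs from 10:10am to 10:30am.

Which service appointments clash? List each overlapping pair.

Sorted by start: EV1, EV2, EV3, EV4, EV5, EV6, EV7, EV8, EV9.
EV2 starts after EV1 ends — done with EV1.
EV3 starts after EV2 ends — done with EV2.
EV4 starts after EV3 ends — done with EV3.
EV5 starts after EV4 ends — done with EV4.
EV6 starts after EV5 ends — done with EV5.
EV7 starts after EV6 ends — done with EV6.
EV8 starts after EV7 ends — done with EV7.
EV9 starts after EV8 ends.

none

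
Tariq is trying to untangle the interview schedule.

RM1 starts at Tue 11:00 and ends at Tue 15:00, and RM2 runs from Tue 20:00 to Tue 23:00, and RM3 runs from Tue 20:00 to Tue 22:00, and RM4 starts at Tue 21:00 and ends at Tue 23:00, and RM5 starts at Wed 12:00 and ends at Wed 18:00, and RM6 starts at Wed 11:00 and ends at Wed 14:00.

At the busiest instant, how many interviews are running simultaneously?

Sweep the timeline, counting +1 at each start and −1 at each end (ends before starts at a tie):
Tue 11:00 start RM1 → 1
Tue 15:00 end RM1 → 0
Tue 20:00 start RM2 → 1
Tue 20:00 start RM3 → 2
Tue 21:00 start RM4 → 3
Tue 22:00 end RM3 → 2
Tue 23:00 end RM2 → 1
Tue 23:00 end RM4 → 0
Wed 11:00 start RM6 → 1
Wed 12:00 start RM5 → 2
Wed 14:00 end RM6 → 1
Wed 18:00 end RM5 → 0
Peak is 3, at Tue 21:00 (RM2, RM3, RM4).

3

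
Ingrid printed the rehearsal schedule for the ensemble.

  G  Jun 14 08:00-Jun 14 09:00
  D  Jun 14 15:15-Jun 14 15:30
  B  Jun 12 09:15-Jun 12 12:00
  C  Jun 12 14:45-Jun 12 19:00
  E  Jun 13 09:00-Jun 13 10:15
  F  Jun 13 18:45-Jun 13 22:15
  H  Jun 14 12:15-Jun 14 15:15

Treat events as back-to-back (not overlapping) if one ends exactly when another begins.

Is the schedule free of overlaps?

Yes

Sorted by start: B, C, E, F, G, H, D.
C starts after B ends; B is clear from here.
E starts after C ends; C is clear from here.
F starts after E ends; E is clear from here.
G starts after F ends; F is clear from here.
H starts after G ends; G is clear from here.
D starts exactly when H ends (back-to-back, no overlap).
Every pair is clear; the schedule has no overlaps.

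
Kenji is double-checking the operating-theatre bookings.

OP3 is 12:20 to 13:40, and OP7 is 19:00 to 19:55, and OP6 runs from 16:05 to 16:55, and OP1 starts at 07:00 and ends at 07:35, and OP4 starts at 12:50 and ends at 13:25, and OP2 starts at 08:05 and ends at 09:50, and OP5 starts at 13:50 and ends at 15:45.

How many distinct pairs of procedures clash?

1

Sorted by start: OP1, OP2, OP3, OP4, OP5, OP6, OP7.
OP2 starts after OP1 ends — done with OP1.
OP3 starts after OP2 ends — done with OP2.
OP4 starts before OP3 ends → OP3 and OP4 overlap.
OP5 starts after OP3 ends — done with OP3.
OP5 starts after OP4 ends — done with OP4.
OP6 starts after OP5 ends — done with OP5.
OP7 starts after OP6 ends.
Overlapping pairs: OP3 & OP4 — 1 in total.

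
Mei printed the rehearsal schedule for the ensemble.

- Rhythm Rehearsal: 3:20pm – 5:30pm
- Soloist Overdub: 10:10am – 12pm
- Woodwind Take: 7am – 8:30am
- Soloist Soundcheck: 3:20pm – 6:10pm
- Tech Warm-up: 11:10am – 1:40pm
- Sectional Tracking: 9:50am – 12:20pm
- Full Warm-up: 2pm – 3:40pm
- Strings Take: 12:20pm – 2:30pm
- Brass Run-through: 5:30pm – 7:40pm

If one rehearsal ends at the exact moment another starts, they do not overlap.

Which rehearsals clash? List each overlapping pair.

Brass Run-through & Soloist Soundcheck, Full Warm-up & Rhythm Rehearsal, Full Warm-up & Soloist Soundcheck, Full Warm-up & Strings Take, Rhythm Rehearsal & Soloist Soundcheck, Sectional Tracking & Soloist Overdub, Sectional Tracking & Tech Warm-up, Soloist Overdub & Tech Warm-up, Strings Take & Tech Warm-up

Two intervals overlap when each starts before the other ends.
Sorted by start: Woodwind Take, Sectional Tracking, Soloist Overdub, Tech Warm-up, Strings Take, Full Warm-up, Rhythm Rehearsal, Soloist Soundcheck, Brass Run-through.
Sectional Tracking starts after Woodwind Take ends — done with Woodwind Take.
Soloist Overdub starts before Sectional Tracking ends → Sectional Tracking and Soloist Overdub overlap.
Tech Warm-up starts before Sectional Tracking ends → Sectional Tracking and Tech Warm-up overlap.
Strings Take starts exactly when Sectional Tracking ends (back-to-back, no overlap) — done with Sectional Tracking.
Tech Warm-up starts before Soloist Overdub ends → Soloist Overdub and Tech Warm-up overlap.
Strings Take starts after Soloist Overdub ends — done with Soloist Overdub.
Strings Take starts before Tech Warm-up ends → Tech Warm-up and Strings Take overlap.
Full Warm-up starts after Tech Warm-up ends — done with Tech Warm-up.
Full Warm-up starts before Strings Take ends → Strings Take and Full Warm-up overlap.
Rhythm Rehearsal starts after Strings Take ends — done with Strings Take.
Rhythm Rehearsal starts before Full Warm-up ends → Full Warm-up and Rhythm Rehearsal overlap.
Soloist Soundcheck starts before Full Warm-up ends → Full Warm-up and Soloist Soundcheck overlap.
Brass Run-through starts after Full Warm-up ends.
Soloist Soundcheck starts before Rhythm Rehearsal ends → Rhythm Rehearsal and Soloist Soundcheck overlap.
Brass Run-through starts exactly when Rhythm Rehearsal ends (back-to-back, no overlap).
Brass Run-through starts before Soloist Soundcheck ends → Soloist Soundcheck and Brass Run-through overlap.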